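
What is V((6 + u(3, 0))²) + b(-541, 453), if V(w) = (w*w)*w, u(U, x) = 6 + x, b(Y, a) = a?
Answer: 2986437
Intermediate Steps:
V(w) = w³ (V(w) = w²*w = w³)
V((6 + u(3, 0))²) + b(-541, 453) = ((6 + (6 + 0))²)³ + 453 = ((6 + 6)²)³ + 453 = (12²)³ + 453 = 144³ + 453 = 2985984 + 453 = 2986437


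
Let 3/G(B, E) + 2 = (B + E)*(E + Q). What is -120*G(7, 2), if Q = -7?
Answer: 360/47 ≈ 7.6596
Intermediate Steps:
G(B, E) = 3/(-2 + (-7 + E)*(B + E)) (G(B, E) = 3/(-2 + (B + E)*(E - 7)) = 3/(-2 + (B + E)*(-7 + E)) = 3/(-2 + (-7 + E)*(B + E)))
-120*G(7, 2) = -360/(-2 + 2**2 - 7*7 - 7*2 + 7*2) = -360/(-2 + 4 - 49 - 14 + 14) = -360/(-47) = -360*(-1)/47 = -120*(-3/47) = 360/47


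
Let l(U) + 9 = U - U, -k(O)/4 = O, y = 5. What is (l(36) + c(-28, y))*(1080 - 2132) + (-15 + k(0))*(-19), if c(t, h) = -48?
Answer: 60249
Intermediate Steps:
k(O) = -4*O
l(U) = -9 (l(U) = -9 + (U - U) = -9 + 0 = -9)
(l(36) + c(-28, y))*(1080 - 2132) + (-15 + k(0))*(-19) = (-9 - 48)*(1080 - 2132) + (-15 - 4*0)*(-19) = -57*(-1052) + (-15 + 0)*(-19) = 59964 - 15*(-19) = 59964 + 285 = 60249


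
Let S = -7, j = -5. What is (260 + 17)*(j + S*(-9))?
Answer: 16066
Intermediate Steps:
(260 + 17)*(j + S*(-9)) = (260 + 17)*(-5 - 7*(-9)) = 277*(-5 + 63) = 277*58 = 16066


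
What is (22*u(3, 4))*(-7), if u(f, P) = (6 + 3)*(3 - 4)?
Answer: 1386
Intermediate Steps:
u(f, P) = -9 (u(f, P) = 9*(-1) = -9)
(22*u(3, 4))*(-7) = (22*(-9))*(-7) = -198*(-7) = 1386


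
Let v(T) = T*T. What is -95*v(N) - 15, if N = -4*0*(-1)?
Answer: -15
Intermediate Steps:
N = 0 (N = 0*(-1) = 0)
v(T) = T**2
-95*v(N) - 15 = -95*0**2 - 15 = -95*0 - 15 = 0 - 15 = -15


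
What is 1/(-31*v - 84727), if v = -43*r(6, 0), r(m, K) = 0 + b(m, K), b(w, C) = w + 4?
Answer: -1/71397 ≈ -1.4006e-5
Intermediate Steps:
b(w, C) = 4 + w
r(m, K) = 4 + m (r(m, K) = 0 + (4 + m) = 4 + m)
v = -430 (v = -43*(4 + 6) = -43*10 = -430)
1/(-31*v - 84727) = 1/(-31*(-430) - 84727) = 1/(13330 - 84727) = 1/(-71397) = -1/71397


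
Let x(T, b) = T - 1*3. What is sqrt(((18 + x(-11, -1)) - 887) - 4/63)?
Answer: I*sqrt(389431)/21 ≈ 29.716*I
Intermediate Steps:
x(T, b) = -3 + T (x(T, b) = T - 3 = -3 + T)
sqrt(((18 + x(-11, -1)) - 887) - 4/63) = sqrt(((18 + (-3 - 11)) - 887) - 4/63) = sqrt(((18 - 14) - 887) + (1/63)*(-4)) = sqrt((4 - 887) - 4/63) = sqrt(-883 - 4/63) = sqrt(-55633/63) = I*sqrt(389431)/21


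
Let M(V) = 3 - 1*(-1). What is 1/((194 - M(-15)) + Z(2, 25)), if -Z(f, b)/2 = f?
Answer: 1/186 ≈ 0.0053763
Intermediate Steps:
Z(f, b) = -2*f
M(V) = 4 (M(V) = 3 + 1 = 4)
1/((194 - M(-15)) + Z(2, 25)) = 1/((194 - 1*4) - 2*2) = 1/((194 - 4) - 4) = 1/(190 - 4) = 1/186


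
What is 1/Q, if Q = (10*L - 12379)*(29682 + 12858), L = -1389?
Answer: -1/1117483260 ≈ -8.9487e-10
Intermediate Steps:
Q = -1117483260 (Q = (10*(-1389) - 12379)*(29682 + 12858) = (-13890 - 12379)*42540 = -26269*42540 = -1117483260)
1/Q = 1/(-1117483260) = -1/1117483260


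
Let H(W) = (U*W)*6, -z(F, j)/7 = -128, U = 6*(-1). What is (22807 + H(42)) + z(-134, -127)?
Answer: 22191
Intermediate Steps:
U = -6
z(F, j) = 896 (z(F, j) = -7*(-128) = 896)
H(W) = -36*W (H(W) = -6*W*6 = -36*W)
(22807 + H(42)) + z(-134, -127) = (22807 - 36*42) + 896 = (22807 - 1512) + 896 = 21295 + 896 = 22191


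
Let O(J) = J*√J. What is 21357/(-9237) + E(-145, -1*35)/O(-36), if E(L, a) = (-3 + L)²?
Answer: -7119/3079 + 2738*I/27 ≈ -2.3121 + 101.41*I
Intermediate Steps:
O(J) = J^(3/2)
21357/(-9237) + E(-145, -1*35)/O(-36) = 21357/(-9237) + (-3 - 145)²/((-36)^(3/2)) = 21357*(-1/9237) + (-148)²/((-216*I)) = -7119/3079 + 21904*(I/216) = -7119/3079 + 2738*I/27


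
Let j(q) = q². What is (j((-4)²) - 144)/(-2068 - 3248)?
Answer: -28/1329 ≈ -0.021068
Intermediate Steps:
(j((-4)²) - 144)/(-2068 - 3248) = (((-4)²)² - 144)/(-2068 - 3248) = (16² - 144)/(-5316) = (256 - 144)*(-1/5316) = 112*(-1/5316) = -28/1329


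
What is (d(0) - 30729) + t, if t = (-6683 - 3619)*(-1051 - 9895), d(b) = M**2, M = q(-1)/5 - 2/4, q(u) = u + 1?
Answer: 450939853/4 ≈ 1.1273e+8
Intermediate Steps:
q(u) = 1 + u
M = -1/2 (M = (1 - 1)/5 - 2/4 = 0*(1/5) - 2*1/4 = 0 - 1/2 = -1/2 ≈ -0.50000)
d(b) = 1/4 (d(b) = (-1/2)**2 = 1/4)
t = 112765692 (t = -10302*(-10946) = 112765692)
(d(0) - 30729) + t = (1/4 - 30729) + 112765692 = -122915/4 + 112765692 = 450939853/4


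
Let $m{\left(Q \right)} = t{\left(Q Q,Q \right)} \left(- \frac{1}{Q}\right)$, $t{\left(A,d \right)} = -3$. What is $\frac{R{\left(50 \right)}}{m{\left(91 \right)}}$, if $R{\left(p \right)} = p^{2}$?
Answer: $\frac{227500}{3} \approx 75833.0$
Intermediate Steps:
$m{\left(Q \right)} = \frac{3}{Q}$ ($m{\left(Q \right)} = - 3 \left(- \frac{1}{Q}\right) = \frac{3}{Q}$)
$\frac{R{\left(50 \right)}}{m{\left(91 \right)}} = \frac{50^{2}}{3 \cdot \frac{1}{91}} = \frac{2500}{3 \cdot \frac{1}{91}} = \frac{2500}{\frac{3}{91}} = 2500 \cdot \frac{91}{3} = \frac{227500}{3}$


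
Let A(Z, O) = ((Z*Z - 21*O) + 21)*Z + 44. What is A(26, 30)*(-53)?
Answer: -94658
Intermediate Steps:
A(Z, O) = 44 + Z*(21 + Z² - 21*O) (A(Z, O) = ((Z² - 21*O) + 21)*Z + 44 = (21 + Z² - 21*O)*Z + 44 = Z*(21 + Z² - 21*O) + 44 = 44 + Z*(21 + Z² - 21*O))
A(26, 30)*(-53) = (44 + 26³ + 21*26 - 21*30*26)*(-53) = (44 + 17576 + 546 - 16380)*(-53) = 1786*(-53) = -94658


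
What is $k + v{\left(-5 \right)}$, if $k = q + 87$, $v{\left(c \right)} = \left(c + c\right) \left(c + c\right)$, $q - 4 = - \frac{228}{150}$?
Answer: $\frac{4737}{25} \approx 189.48$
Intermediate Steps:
$q = \frac{62}{25}$ ($q = 4 - \frac{228}{150} = 4 - \frac{38}{25} = \frac{62}{25} \approx 2.48$)
$v{\left(c \right)} = 4 c^{2}$ ($v{\left(c \right)} = 2 c 2 c = 4 c^{2}$)
$k = \frac{2237}{25}$ ($k = \frac{62}{25} + 87 = \frac{2237}{25} \approx 89.48$)
$k + v{\left(-5 \right)} = \frac{2237}{25} + 4 \left(-5\right)^{2} = \frac{2237}{25} + 4 \cdot 25 = \frac{2237}{25} + 100 = \frac{4737}{25}$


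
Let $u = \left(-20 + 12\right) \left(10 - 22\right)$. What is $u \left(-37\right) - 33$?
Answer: $-3585$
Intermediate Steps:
$u = 96$ ($u = \left(-8\right) \left(-12\right) = 96$)
$u \left(-37\right) - 33 = 96 \left(-37\right) - 33 = -3552 - 33 = -3585$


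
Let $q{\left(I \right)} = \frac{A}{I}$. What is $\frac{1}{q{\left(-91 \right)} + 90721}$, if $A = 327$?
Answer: $\frac{91}{8255284} \approx 1.1023 \cdot 10^{-5}$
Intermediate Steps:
$q{\left(I \right)} = \frac{327}{I}$
$\frac{1}{q{\left(-91 \right)} + 90721} = \frac{1}{\frac{327}{-91} + 90721} = \frac{1}{327 \left(- \frac{1}{91}\right) + 90721} = \frac{1}{- \frac{327}{91} + 90721} = \frac{1}{\frac{8255284}{91}} = \frac{91}{8255284}$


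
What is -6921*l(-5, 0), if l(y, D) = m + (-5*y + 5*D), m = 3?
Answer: -193788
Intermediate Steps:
l(y, D) = 3 - 5*y + 5*D (l(y, D) = 3 + (-5*y + 5*D) = 3 - 5*y + 5*D)
-6921*l(-5, 0) = -6921*(3 - 5*(-5) + 5*0) = -6921*(3 + 25 + 0) = -6921*28 = -193788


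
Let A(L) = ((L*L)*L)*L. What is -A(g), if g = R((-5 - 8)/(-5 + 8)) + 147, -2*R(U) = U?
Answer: -641641050625/1296 ≈ -4.9509e+8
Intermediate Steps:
R(U) = -U/2
g = 895/6 (g = -(-5 - 8)/(2*(-5 + 8)) + 147 = -(-13)/(2*3) + 147 = -½*(-13/3) + 147 = 13/6 + 147 = 895/6 ≈ 149.17)
A(L) = L⁴ (A(L) = (L²*L)*L = L³*L = L⁴)
-A(g) = -(895/6)⁴ = -1*641641050625/1296 = -641641050625/1296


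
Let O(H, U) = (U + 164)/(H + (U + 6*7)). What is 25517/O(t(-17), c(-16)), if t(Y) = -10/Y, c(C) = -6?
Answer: 5909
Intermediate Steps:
O(H, U) = (164 + U)/(42 + H + U) (O(H, U) = (164 + U)/(H + (U + 42)) = (164 + U)/(H + (42 + U)) = (164 + U)/(42 + H + U))
25517/O(t(-17), c(-16)) = 25517/(((164 - 6)/(42 - 10/(-17) - 6))) = 25517/((158/(42 - 10*(-1/17) - 6))) = 25517/((158/(42 + 10/17 - 6))) = 25517/((158/(622/17))) = 25517/(((17/622)*158)) = 25517/(1343/311) = 25517*(311/1343) = 5909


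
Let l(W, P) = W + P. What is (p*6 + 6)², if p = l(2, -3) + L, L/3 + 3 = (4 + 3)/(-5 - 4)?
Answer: 4624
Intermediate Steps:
l(W, P) = P + W
L = -34/3 (L = -9 + 3*((4 + 3)/(-5 - 4)) = -9 + 3*(7/(-9)) = -9 + 3*(7*(-⅑)) = -9 + 3*(-7/9) = -9 - 7/3 = -34/3 ≈ -11.333)
p = -37/3 (p = (-3 + 2) - 34/3 = -1 - 34/3 = -37/3 ≈ -12.333)
(p*6 + 6)² = (-37/3*6 + 6)² = (-74 + 6)² = (-68)² = 4624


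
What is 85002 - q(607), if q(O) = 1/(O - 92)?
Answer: 43776029/515 ≈ 85002.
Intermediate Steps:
q(O) = 1/(-92 + O)
85002 - q(607) = 85002 - 1/(-92 + 607) = 85002 - 1/515 = 43776029/515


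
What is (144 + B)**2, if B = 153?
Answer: 88209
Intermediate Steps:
(144 + B)**2 = (144 + 153)**2 = 297**2 = 88209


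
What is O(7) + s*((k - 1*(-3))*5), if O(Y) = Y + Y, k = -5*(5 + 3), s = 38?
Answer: -7016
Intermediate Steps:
k = -40 (k = -5*8 = -40)
O(Y) = 2*Y
O(7) + s*((k - 1*(-3))*5) = 2*7 + 38*((-40 - 1*(-3))*5) = 14 + 38*((-40 + 3)*5) = 14 + 38*(-37*5) = 14 + 38*(-185) = 14 - 7030 = -7016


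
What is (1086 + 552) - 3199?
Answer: -1561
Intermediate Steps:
(1086 + 552) - 3199 = 1638 - 3199 = -1561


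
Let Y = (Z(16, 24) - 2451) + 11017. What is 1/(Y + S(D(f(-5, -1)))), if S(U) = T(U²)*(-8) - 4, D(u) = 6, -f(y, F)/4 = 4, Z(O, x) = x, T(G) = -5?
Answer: 1/8626 ≈ 0.00011593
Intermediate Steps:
f(y, F) = -16 (f(y, F) = -4*4 = -16)
S(U) = 36 (S(U) = -5*(-8) - 4 = 40 - 4 = 36)
Y = 8590 (Y = (24 - 2451) + 11017 = -2427 + 11017 = 8590)
1/(Y + S(D(f(-5, -1)))) = 1/(8590 + 36) = 1/8626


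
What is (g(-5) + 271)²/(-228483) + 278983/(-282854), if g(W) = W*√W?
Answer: -84480596653/64627330482 + 2710*I*√5/228483 ≈ -1.3072 + 0.026522*I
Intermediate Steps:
g(W) = W^(3/2)
(g(-5) + 271)²/(-228483) + 278983/(-282854) = ((-5)^(3/2) + 271)²/(-228483) + 278983/(-282854) = (-5*I*√5 + 271)²*(-1/228483) + 278983*(-1/282854) = (271 - 5*I*√5)²*(-1/228483) - 278983/282854 = -(271 - 5*I*√5)²/228483 - 278983/282854 = -278983/282854 - (271 - 5*I*√5)²/228483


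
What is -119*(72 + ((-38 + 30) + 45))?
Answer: -12971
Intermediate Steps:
-119*(72 + ((-38 + 30) + 45)) = -119*(72 + (-8 + 45)) = -119*(72 + 37) = -119*109 = -12971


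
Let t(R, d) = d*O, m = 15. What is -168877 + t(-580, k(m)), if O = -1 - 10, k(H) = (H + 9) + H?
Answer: -169306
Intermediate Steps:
k(H) = 9 + 2*H (k(H) = (9 + H) + H = 9 + 2*H)
O = -11
t(R, d) = -11*d (t(R, d) = d*(-11) = -11*d)
-168877 + t(-580, k(m)) = -168877 - 11*(9 + 2*15) = -168877 - 11*(9 + 30) = -168877 - 11*39 = -168877 - 429 = -169306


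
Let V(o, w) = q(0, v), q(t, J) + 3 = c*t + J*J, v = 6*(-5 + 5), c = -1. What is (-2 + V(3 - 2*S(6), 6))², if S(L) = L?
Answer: 25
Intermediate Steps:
v = 0 (v = 6*0 = 0)
q(t, J) = -3 + J² - t (q(t, J) = -3 + (-t + J*J) = -3 + (-t + J²) = -3 + (J² - t) = -3 + J² - t)
V(o, w) = -3 (V(o, w) = -3 + 0² - 1*0 = -3 + 0 + 0 = -3)
(-2 + V(3 - 2*S(6), 6))² = (-2 - 3)² = (-5)² = 25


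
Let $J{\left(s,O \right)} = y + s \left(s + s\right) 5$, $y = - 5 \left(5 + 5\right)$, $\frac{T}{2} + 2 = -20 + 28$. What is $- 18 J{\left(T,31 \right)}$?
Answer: $-25020$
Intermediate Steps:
$T = 12$ ($T = -4 + 2 \left(-20 + 28\right) = -4 + 2 \cdot 8 = -4 + 16 = 12$)
$y = -50$ ($y = \left(-5\right) 10 = -50$)
$J{\left(s,O \right)} = -50 + 10 s^{2}$ ($J{\left(s,O \right)} = -50 + s \left(s + s\right) 5 = -50 + s 2 s 5 = -50 + s 10 s = -50 + 10 s^{2}$)
$- 18 J{\left(T,31 \right)} = - 18 \left(-50 + 10 \cdot 12^{2}\right) = - 18 \left(-50 + 10 \cdot 144\right) = - 18 \left(-50 + 1440\right) = \left(-18\right) 1390 = -25020$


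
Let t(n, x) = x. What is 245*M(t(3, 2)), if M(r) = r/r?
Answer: 245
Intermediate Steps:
M(r) = 1
245*M(t(3, 2)) = 245*1 = 245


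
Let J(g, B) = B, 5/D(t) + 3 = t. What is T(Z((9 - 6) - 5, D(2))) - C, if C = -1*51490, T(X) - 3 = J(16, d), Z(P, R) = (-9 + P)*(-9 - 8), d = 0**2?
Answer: 51493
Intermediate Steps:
d = 0
D(t) = 5/(-3 + t)
Z(P, R) = 153 - 17*P (Z(P, R) = (-9 + P)*(-17) = 153 - 17*P)
T(X) = 3 (T(X) = 3 + 0 = 3)
C = -51490
T(Z((9 - 6) - 5, D(2))) - C = 3 - 1*(-51490) = 3 + 51490 = 51493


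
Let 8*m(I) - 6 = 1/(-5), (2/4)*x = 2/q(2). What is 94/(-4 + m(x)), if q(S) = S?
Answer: -3760/131 ≈ -28.702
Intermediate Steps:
x = 2 (x = 2*(2/2) = 2*(2*(1/2)) = 2*1 = 2)
m(I) = 29/40 (m(I) = 3/4 + (1/8)/(-5) = 3/4 + (1/8)*(-1/5) = 3/4 - 1/40 = 29/40)
94/(-4 + m(x)) = 94/(-4 + 29/40) = 94/(-131/40) = 94*(-40/131) = -3760/131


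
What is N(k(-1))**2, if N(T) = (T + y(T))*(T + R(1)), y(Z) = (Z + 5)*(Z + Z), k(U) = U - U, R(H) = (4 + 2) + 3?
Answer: 0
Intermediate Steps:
R(H) = 9 (R(H) = 6 + 3 = 9)
k(U) = 0
y(Z) = 2*Z*(5 + Z) (y(Z) = (5 + Z)*(2*Z) = 2*Z*(5 + Z))
N(T) = (9 + T)*(T + 2*T*(5 + T)) (N(T) = (T + 2*T*(5 + T))*(T + 9) = (T + 2*T*(5 + T))*(9 + T) = (9 + T)*(T + 2*T*(5 + T)))
N(k(-1))**2 = (0*(99 + 2*0**2 + 29*0))**2 = (0*(99 + 2*0 + 0))**2 = (0*(99 + 0 + 0))**2 = (0*99)**2 = 0**2 = 0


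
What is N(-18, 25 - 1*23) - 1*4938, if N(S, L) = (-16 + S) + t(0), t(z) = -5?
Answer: -4977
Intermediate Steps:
N(S, L) = -21 + S (N(S, L) = (-16 + S) - 5 = -21 + S)
N(-18, 25 - 1*23) - 1*4938 = (-21 - 18) - 1*4938 = -39 - 4938 = -4977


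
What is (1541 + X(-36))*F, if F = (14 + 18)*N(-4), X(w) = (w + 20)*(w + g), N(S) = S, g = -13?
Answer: -297600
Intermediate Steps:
X(w) = (-13 + w)*(20 + w) (X(w) = (w + 20)*(w - 13) = (20 + w)*(-13 + w) = (-13 + w)*(20 + w))
F = -128 (F = (14 + 18)*(-4) = 32*(-4) = -128)
(1541 + X(-36))*F = (1541 + (-260 + (-36)² + 7*(-36)))*(-128) = (1541 + (-260 + 1296 - 252))*(-128) = (1541 + 784)*(-128) = 2325*(-128) = -297600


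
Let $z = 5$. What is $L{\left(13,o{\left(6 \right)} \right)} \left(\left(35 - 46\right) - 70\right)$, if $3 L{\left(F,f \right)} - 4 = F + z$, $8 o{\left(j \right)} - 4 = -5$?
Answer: $-594$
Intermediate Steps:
$o{\left(j \right)} = - \frac{1}{8}$ ($o{\left(j \right)} = \frac{1}{2} + \frac{1}{8} \left(-5\right) = \frac{1}{2} - \frac{5}{8} = - \frac{1}{8}$)
$L{\left(F,f \right)} = 3 + \frac{F}{3}$ ($L{\left(F,f \right)} = \frac{4}{3} + \frac{F + 5}{3} = \frac{4}{3} + \frac{5 + F}{3} = \frac{4}{3} + \left(\frac{5}{3} + \frac{F}{3}\right) = 3 + \frac{F}{3}$)
$L{\left(13,o{\left(6 \right)} \right)} \left(\left(35 - 46\right) - 70\right) = \left(3 + \frac{1}{3} \cdot 13\right) \left(\left(35 - 46\right) - 70\right) = \left(3 + \frac{13}{3}\right) \left(-11 - 70\right) = \frac{22}{3} \left(-81\right) = -594$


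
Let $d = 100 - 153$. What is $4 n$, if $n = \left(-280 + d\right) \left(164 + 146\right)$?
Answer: $-412920$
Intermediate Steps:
$d = -53$ ($d = 100 - 153 = -53$)
$n = -103230$ ($n = \left(-280 - 53\right) \left(164 + 146\right) = \left(-333\right) 310 = -103230$)
$4 n = 4 \left(-103230\right) = -412920$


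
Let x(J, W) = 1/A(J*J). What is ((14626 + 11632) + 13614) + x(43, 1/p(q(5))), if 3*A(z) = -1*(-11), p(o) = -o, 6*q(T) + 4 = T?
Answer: 438595/11 ≈ 39872.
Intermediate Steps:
q(T) = -⅔ + T/6
A(z) = 11/3 (A(z) = (-1*(-11))/3 = (⅓)*11 = 11/3)
x(J, W) = 3/11 (x(J, W) = 1/(11/3) = 3/11)
((14626 + 11632) + 13614) + x(43, 1/p(q(5))) = ((14626 + 11632) + 13614) + 3/11 = (26258 + 13614) + 3/11 = 39872 + 3/11 = 438595/11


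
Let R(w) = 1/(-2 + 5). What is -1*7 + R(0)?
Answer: -20/3 ≈ -6.6667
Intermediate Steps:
R(w) = ⅓ (R(w) = 1/3 = ⅓)
-1*7 + R(0) = -1*7 + ⅓ = -7 + ⅓ = -20/3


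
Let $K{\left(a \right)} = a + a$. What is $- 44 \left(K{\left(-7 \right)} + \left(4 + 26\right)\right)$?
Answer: $-704$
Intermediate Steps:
$K{\left(a \right)} = 2 a$
$- 44 \left(K{\left(-7 \right)} + \left(4 + 26\right)\right) = - 44 \left(2 \left(-7\right) + \left(4 + 26\right)\right) = - 44 \left(-14 + 30\right) = \left(-44\right) 16 = -704$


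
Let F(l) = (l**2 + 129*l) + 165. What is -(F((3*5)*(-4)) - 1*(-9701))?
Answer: -5726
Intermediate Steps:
F(l) = 165 + l**2 + 129*l
-(F((3*5)*(-4)) - 1*(-9701)) = -((165 + ((3*5)*(-4))**2 + 129*((3*5)*(-4))) - 1*(-9701)) = -((165 + (15*(-4))**2 + 129*(15*(-4))) + 9701) = -((165 + (-60)**2 + 129*(-60)) + 9701) = -((165 + 3600 - 7740) + 9701) = -(-3975 + 9701) = -1*5726 = -5726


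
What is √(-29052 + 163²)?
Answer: I*√2483 ≈ 49.83*I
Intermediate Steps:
√(-29052 + 163²) = √(-29052 + 26569) = √(-2483) = I*√2483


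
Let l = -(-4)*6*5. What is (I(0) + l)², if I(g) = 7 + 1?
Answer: 16384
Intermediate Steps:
I(g) = 8
l = 120 (l = -4*(-6)*5 = 24*5 = 120)
(I(0) + l)² = (8 + 120)² = 128² = 16384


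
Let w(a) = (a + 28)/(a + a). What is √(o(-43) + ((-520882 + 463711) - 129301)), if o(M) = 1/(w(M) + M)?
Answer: I*√2529397709546/3683 ≈ 431.82*I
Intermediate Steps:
w(a) = (28 + a)/(2*a) (w(a) = (28 + a)/((2*a)) = (28 + a)*(1/(2*a)) = (28 + a)/(2*a))
o(M) = 1/(M + (28 + M)/(2*M)) (o(M) = 1/((28 + M)/(2*M) + M) = 1/(M + (28 + M)/(2*M)))
√(o(-43) + ((-520882 + 463711) - 129301)) = √(2*(-43)/(28 - 43 + 2*(-43)²) + ((-520882 + 463711) - 129301)) = √(2*(-43)/(28 - 43 + 2*1849) + (-57171 - 129301)) = √(2*(-43)/(28 - 43 + 3698) - 186472) = √(2*(-43)/3683 - 186472) = √(2*(-43)*(1/3683) - 186472) = √(-86/3683 - 186472) = √(-686776462/3683) = I*√2529397709546/3683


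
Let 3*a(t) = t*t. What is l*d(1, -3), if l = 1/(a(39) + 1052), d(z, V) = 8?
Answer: 8/1559 ≈ 0.0051315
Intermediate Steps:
a(t) = t²/3 (a(t) = (t*t)/3 = t²/3)
l = 1/1559 (l = 1/((⅓)*39² + 1052) = 1/((⅓)*1521 + 1052) = 1/(507 + 1052) = 1/1559 ≈ 0.00064144)
l*d(1, -3) = (1/1559)*8 = 8/1559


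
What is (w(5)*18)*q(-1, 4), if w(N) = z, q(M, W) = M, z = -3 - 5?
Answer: 144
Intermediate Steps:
z = -8
w(N) = -8
(w(5)*18)*q(-1, 4) = -8*18*(-1) = -144*(-1) = 144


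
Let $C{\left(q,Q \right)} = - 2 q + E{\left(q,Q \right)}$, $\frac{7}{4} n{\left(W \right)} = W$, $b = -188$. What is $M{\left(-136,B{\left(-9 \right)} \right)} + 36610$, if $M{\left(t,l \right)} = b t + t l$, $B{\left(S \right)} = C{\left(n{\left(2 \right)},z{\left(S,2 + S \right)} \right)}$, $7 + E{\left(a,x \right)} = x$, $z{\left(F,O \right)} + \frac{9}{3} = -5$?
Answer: $\frac{451702}{7} \approx 64529.0$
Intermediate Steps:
$z{\left(F,O \right)} = -8$ ($z{\left(F,O \right)} = -3 - 5 = -8$)
$E{\left(a,x \right)} = -7 + x$
$n{\left(W \right)} = \frac{4 W}{7}$
$C{\left(q,Q \right)} = -7 + Q - 2 q$ ($C{\left(q,Q \right)} = - 2 q + \left(-7 + Q\right) = -7 + Q - 2 q$)
$B{\left(S \right)} = - \frac{121}{7}$ ($B{\left(S \right)} = -7 - 8 - 2 \cdot \frac{4}{7} \cdot 2 = -7 - 8 - \frac{16}{7} = - \frac{121}{7}$)
$M{\left(t,l \right)} = - 188 t + l t$ ($M{\left(t,l \right)} = - 188 t + t l = - 188 t + l t$)
$M{\left(-136,B{\left(-9 \right)} \right)} + 36610 = - 136 \left(-188 - \frac{121}{7}\right) + 36610 = \left(-136\right) \left(- \frac{1437}{7}\right) + 36610 = \frac{195432}{7} + 36610 = \frac{451702}{7}$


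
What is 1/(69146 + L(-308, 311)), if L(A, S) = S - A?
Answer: 1/69765 ≈ 1.4334e-5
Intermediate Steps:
1/(69146 + L(-308, 311)) = 1/(69146 + (311 - 1*(-308))) = 1/(69146 + (311 + 308)) = 1/(69146 + 619) = 1/69765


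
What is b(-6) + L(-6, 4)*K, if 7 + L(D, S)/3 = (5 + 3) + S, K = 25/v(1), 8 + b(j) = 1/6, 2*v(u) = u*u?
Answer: 4453/6 ≈ 742.17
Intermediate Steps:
v(u) = u²/2 (v(u) = (u*u)/2 = u²/2)
b(j) = -47/6 (b(j) = -8 + 1/6 = -8 + ⅙ = -47/6)
K = 50 (K = 25/(((½)*1²)) = 25/(((½)*1)) = 25/(½) = 25*2 = 50)
L(D, S) = 3 + 3*S (L(D, S) = -21 + 3*((5 + 3) + S) = -21 + 3*(8 + S) = -21 + (24 + 3*S) = 3 + 3*S)
b(-6) + L(-6, 4)*K = -47/6 + (3 + 3*4)*50 = -47/6 + (3 + 12)*50 = -47/6 + 15*50 = -47/6 + 750 = 4453/6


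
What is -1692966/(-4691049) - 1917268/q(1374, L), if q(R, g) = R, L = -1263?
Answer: -136237454528/97659111 ≈ -1395.0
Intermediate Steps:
-1692966/(-4691049) - 1917268/q(1374, L) = -1692966/(-4691049) - 1917268/1374 = -1692966*(-1/4691049) - 1917268*1/1374 = 51302/142153 - 958634/687 = -136237454528/97659111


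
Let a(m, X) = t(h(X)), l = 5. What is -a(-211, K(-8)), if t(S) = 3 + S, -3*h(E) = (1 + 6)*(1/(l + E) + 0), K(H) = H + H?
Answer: -106/33 ≈ -3.2121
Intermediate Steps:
K(H) = 2*H
h(E) = -7/(3*(5 + E)) (h(E) = -(1 + 6)*(1/(5 + E) + 0)/3 = -7/(3*(5 + E)))
a(m, X) = 3 - 7/(15 + 3*X)
-a(-211, K(-8)) = -(38 + 9*(2*(-8)))/(3*(5 + 2*(-8))) = -(38 + 9*(-16))/(3*(5 - 16)) = -(38 - 144)/(3*(-11)) = -(-1)*(-106)/(3*11) = -1*106/33 = -106/33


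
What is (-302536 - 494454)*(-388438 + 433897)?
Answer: -36230368410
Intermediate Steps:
(-302536 - 494454)*(-388438 + 433897) = -796990*45459 = -36230368410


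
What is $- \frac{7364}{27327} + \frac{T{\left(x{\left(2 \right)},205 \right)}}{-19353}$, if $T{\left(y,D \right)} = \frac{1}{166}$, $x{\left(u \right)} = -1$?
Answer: $- \frac{2628622111}{9754518394} \approx -0.26948$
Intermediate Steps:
$T{\left(y,D \right)} = \frac{1}{166}$
$- \frac{7364}{27327} + \frac{T{\left(x{\left(2 \right)},205 \right)}}{-19353} = - \frac{7364}{27327} + \frac{1}{166 \left(-19353\right)} = \left(-7364\right) \frac{1}{27327} + \frac{1}{166} \left(- \frac{1}{19353}\right) = - \frac{7364}{27327} - \frac{1}{3212598} = - \frac{2628622111}{9754518394}$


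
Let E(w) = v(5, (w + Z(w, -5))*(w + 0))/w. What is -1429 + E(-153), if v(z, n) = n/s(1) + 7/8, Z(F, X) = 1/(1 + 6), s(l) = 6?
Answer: -12462001/8568 ≈ -1454.5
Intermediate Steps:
Z(F, X) = ⅐ (Z(F, X) = 1/7 = ⅐)
v(z, n) = 7/8 + n/6 (v(z, n) = n/6 + 7/8 = 7/8 + n/6)
E(w) = (7/8 + w*(⅐ + w)/6)/w (E(w) = (7/8 + ((w + ⅐)*(w + 0))/6)/w = (7/8 + ((⅐ + w)*w)/6)/w = (7/8 + (w*(⅐ + w))/6)/w = (7/8 + w*(⅐ + w)/6)/w)
-1429 + E(-153) = -1429 + (1/42 + (⅙)*(-153) + (7/8)/(-153)) = -1429 + (1/42 - 51/2 + (7/8)*(-1/153)) = -1429 + (1/42 - 51/2 - 7/1224) = -1429 - 218329/8568 = -12462001/8568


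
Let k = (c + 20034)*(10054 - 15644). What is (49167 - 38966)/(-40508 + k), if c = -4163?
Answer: -10201/88759398 ≈ -0.00011493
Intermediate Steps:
k = -88718890 (k = (-4163 + 20034)*(10054 - 15644) = 15871*(-5590) = -88718890)
(49167 - 38966)/(-40508 + k) = (49167 - 38966)/(-40508 - 88718890) = 10201/(-88759398) = 10201*(-1/88759398) = -10201/88759398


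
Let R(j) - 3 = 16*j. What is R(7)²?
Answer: 13225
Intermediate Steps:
R(j) = 3 + 16*j
R(7)² = (3 + 16*7)² = (3 + 112)² = 115² = 13225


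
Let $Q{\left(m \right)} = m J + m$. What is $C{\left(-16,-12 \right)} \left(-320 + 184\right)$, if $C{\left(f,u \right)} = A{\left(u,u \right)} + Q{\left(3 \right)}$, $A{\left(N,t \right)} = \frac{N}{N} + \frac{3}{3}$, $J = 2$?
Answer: $-1496$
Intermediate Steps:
$A{\left(N,t \right)} = 2$ ($A{\left(N,t \right)} = 1 + 3 \cdot \frac{1}{3} = 1 + 1 = 2$)
$Q{\left(m \right)} = 3 m$ ($Q{\left(m \right)} = m 2 + m = 2 m + m = 3 m$)
$C{\left(f,u \right)} = 11$ ($C{\left(f,u \right)} = 2 + 3 \cdot 3 = 2 + 9 = 11$)
$C{\left(-16,-12 \right)} \left(-320 + 184\right) = 11 \left(-320 + 184\right) = 11 \left(-136\right) = -1496$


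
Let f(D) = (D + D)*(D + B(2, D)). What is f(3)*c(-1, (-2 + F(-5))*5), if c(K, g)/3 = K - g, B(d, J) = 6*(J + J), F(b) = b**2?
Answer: -81432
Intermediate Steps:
B(d, J) = 12*J (B(d, J) = 6*(2*J) = 12*J)
c(K, g) = -3*g + 3*K (c(K, g) = 3*(K - g) = -3*g + 3*K)
f(D) = 26*D**2 (f(D) = (D + D)*(D + 12*D) = (2*D)*(13*D) = 26*D**2)
f(3)*c(-1, (-2 + F(-5))*5) = (26*3**2)*(-3*(-2 + (-5)**2)*5 + 3*(-1)) = (26*9)*(-3*(-2 + 25)*5 - 3) = 234*(-69*5 - 3) = 234*(-3*115 - 3) = 234*(-345 - 3) = 234*(-348) = -81432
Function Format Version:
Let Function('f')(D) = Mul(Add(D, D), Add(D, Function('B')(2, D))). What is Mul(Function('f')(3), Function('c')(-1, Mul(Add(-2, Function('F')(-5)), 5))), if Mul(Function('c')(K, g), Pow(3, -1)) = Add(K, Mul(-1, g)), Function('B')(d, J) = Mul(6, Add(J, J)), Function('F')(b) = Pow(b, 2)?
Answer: -81432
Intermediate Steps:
Function('B')(d, J) = Mul(12, J) (Function('B')(d, J) = Mul(6, Mul(2, J)) = Mul(12, J))
Function('c')(K, g) = Add(Mul(-3, g), Mul(3, K)) (Function('c')(K, g) = Mul(3, Add(K, Mul(-1, g))) = Add(Mul(-3, g), Mul(3, K)))
Function('f')(D) = Mul(26, Pow(D, 2)) (Function('f')(D) = Mul(Add(D, D), Add(D, Mul(12, D))) = Mul(Mul(2, D), Mul(13, D)) = Mul(26, Pow(D, 2)))
Mul(Function('f')(3), Function('c')(-1, Mul(Add(-2, Function('F')(-5)), 5))) = Mul(Mul(26, Pow(3, 2)), Add(Mul(-3, Mul(Add(-2, Pow(-5, 2)), 5)), Mul(3, -1))) = Mul(Mul(26, 9), Add(Mul(-3, Mul(Add(-2, 25), 5)), -3)) = Mul(234, Add(Mul(-3, Mul(23, 5)), -3)) = Mul(234, Add(Mul(-3, 115), -3)) = Mul(234, Add(-345, -3)) = Mul(234, -348) = -81432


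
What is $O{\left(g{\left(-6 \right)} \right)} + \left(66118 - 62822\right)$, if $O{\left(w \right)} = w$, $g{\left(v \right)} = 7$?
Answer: $3303$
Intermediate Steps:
$O{\left(g{\left(-6 \right)} \right)} + \left(66118 - 62822\right) = 7 + \left(66118 - 62822\right) = 7 + 3296 = 3303$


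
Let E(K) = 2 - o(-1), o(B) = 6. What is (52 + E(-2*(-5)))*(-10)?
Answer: -480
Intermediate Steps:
E(K) = -4 (E(K) = 2 - 1*6 = 2 - 6 = -4)
(52 + E(-2*(-5)))*(-10) = (52 - 4)*(-10) = 48*(-10) = -480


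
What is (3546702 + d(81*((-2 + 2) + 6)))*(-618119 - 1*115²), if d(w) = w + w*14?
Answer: -2243791525248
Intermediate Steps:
d(w) = 15*w (d(w) = w + 14*w = 15*w)
(3546702 + d(81*((-2 + 2) + 6)))*(-618119 - 1*115²) = (3546702 + 15*(81*((-2 + 2) + 6)))*(-618119 - 1*115²) = (3546702 + 15*(81*(0 + 6)))*(-618119 - 1*13225) = (3546702 + 15*(81*6))*(-618119 - 13225) = (3546702 + 15*486)*(-631344) = (3546702 + 7290)*(-631344) = 3553992*(-631344) = -2243791525248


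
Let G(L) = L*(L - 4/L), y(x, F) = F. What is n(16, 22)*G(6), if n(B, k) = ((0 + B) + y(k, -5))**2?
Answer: 3872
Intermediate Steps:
n(B, k) = (-5 + B)**2 (n(B, k) = ((0 + B) - 5)**2 = (B - 5)**2 = (-5 + B)**2)
n(16, 22)*G(6) = (-5 + 16)**2*(-4 + 6**2) = 11**2*(-4 + 36) = 121*32 = 3872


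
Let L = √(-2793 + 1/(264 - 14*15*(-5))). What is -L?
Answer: -I*√535820146/438 ≈ -52.849*I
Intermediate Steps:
L = I*√535820146/438 (L = √(-2793 + 1/(264 - 210*(-5))) = √(-2793 + 1/(264 + 1050)) = √(-2793 + 1/1314) = √(-3670001/1314) = I*√535820146/438 ≈ 52.849*I)
-L = -I*√535820146/438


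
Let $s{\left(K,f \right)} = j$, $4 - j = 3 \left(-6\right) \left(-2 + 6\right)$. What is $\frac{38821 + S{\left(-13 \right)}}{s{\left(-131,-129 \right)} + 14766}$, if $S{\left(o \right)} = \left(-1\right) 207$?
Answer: $\frac{19307}{7421} \approx 2.6017$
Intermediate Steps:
$S{\left(o \right)} = -207$
$j = 76$ ($j = 4 - 3 \left(-6\right) \left(-2 + 6\right) = 4 - \left(-18\right) 4 = 4 - -72 = 4 + 72 = 76$)
$s{\left(K,f \right)} = 76$
$\frac{38821 + S{\left(-13 \right)}}{s{\left(-131,-129 \right)} + 14766} = \frac{38821 - 207}{76 + 14766} = \frac{38614}{14842} = 38614 \cdot \frac{1}{14842} = \frac{19307}{7421}$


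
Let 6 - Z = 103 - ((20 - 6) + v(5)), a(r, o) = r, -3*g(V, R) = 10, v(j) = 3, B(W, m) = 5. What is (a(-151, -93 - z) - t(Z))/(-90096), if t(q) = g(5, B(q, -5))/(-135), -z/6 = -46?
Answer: 12233/7297776 ≈ 0.0016763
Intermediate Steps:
z = 276 (z = -6*(-46) = 276)
g(V, R) = -10/3 (g(V, R) = -1/3*10 = -10/3)
Z = -80 (Z = 6 - (103 - ((20 - 6) + 3)) = 6 - (103 - (14 + 3)) = 6 - (103 - 1*17) = 6 - (103 - 17) = 6 - 1*86 = 6 - 86 = -80)
t(q) = 2/81 (t(q) = -10/3/(-135) = -10/3*(-1/135) = 2/81)
(a(-151, -93 - z) - t(Z))/(-90096) = (-151 - 1*2/81)/(-90096) = (-151 - 2/81)*(-1/90096) = -12233/81*(-1/90096) = 12233/7297776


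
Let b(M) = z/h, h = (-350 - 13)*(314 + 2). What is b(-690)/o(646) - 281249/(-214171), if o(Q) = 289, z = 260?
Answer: 2330880197482/1774974930663 ≈ 1.3132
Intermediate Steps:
h = -114708 (h = -363*316 = -114708)
b(M) = -65/28677 (b(M) = 260/(-114708) = 260*(-1/114708) = -65/28677)
b(-690)/o(646) - 281249/(-214171) = -65/28677/289 - 281249/(-214171) = -65/28677*1/289 - 281249*(-1/214171) = -65/8287653 + 281249/214171 = 2330880197482/1774974930663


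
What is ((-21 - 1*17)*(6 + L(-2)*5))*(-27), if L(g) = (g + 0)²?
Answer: 26676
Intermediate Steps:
L(g) = g²
((-21 - 1*17)*(6 + L(-2)*5))*(-27) = ((-21 - 1*17)*(6 + (-2)²*5))*(-27) = ((-21 - 17)*(6 + 4*5))*(-27) = -38*(6 + 20)*(-27) = -38*26*(-27) = -988*(-27) = 26676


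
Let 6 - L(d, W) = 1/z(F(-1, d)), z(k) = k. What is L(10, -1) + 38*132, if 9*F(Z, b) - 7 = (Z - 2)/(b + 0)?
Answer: 336384/67 ≈ 5020.7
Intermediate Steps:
F(Z, b) = 7/9 + (-2 + Z)/(9*b) (F(Z, b) = 7/9 + ((Z - 2)/(b + 0))/9 = 7/9 + ((-2 + Z)/b)/9 = 7/9 + (-2 + Z)/(9*b))
L(d, W) = 6 - 9*d/(-3 + 7*d) (L(d, W) = 6 - 1/((-2 - 1 + 7*d)/(9*d)) = 6 - 1/((-3 + 7*d)/(9*d)) = 6 - 9*d/(-3 + 7*d))
L(10, -1) + 38*132 = 3*(-6 + 11*10)/(-3 + 7*10) + 38*132 = 3*(-6 + 110)/(-3 + 70) + 5016 = 3*104/67 + 5016 = 3*(1/67)*104 + 5016 = 312/67 + 5016 = 336384/67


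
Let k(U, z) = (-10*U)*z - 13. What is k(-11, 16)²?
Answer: 3052009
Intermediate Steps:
k(U, z) = -13 - 10*U*z (k(U, z) = -10*U*z - 13 = -13 - 10*U*z)
k(-11, 16)² = (-13 - 10*(-11)*16)² = (-13 + 1760)² = 1747² = 3052009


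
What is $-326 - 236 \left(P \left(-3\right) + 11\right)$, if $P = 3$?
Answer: $-798$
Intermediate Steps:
$-326 - 236 \left(P \left(-3\right) + 11\right) = -326 - 236 \left(3 \left(-3\right) + 11\right) = -326 - 236 \left(-9 + 11\right) = -326 - 472 = -798$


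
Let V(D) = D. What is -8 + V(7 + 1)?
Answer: 0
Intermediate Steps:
-8 + V(7 + 1) = -8 + (7 + 1) = -8 + 8 = 0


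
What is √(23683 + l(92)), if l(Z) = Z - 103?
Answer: 2*√5918 ≈ 153.86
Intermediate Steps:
l(Z) = -103 + Z
√(23683 + l(92)) = √(23683 + (-103 + 92)) = √(23683 - 11) = √23672 = 2*√5918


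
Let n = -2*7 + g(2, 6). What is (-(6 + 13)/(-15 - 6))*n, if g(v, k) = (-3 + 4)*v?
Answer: -76/7 ≈ -10.857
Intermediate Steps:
g(v, k) = v (g(v, k) = 1*v = v)
n = -12 (n = -2*7 + 2 = -14 + 2 = -12)
(-(6 + 13)/(-15 - 6))*n = -(6 + 13)/(-15 - 6)*(-12) = -19/(-21)*(-12) = -19*(-1)/21*(-12) = -1*(-19/21)*(-12) = (19/21)*(-12) = -76/7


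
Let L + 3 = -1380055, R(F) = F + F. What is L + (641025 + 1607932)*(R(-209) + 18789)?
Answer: 41314208989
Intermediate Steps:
R(F) = 2*F
L = -1380058 (L = -3 - 1380055 = -1380058)
L + (641025 + 1607932)*(R(-209) + 18789) = -1380058 + (641025 + 1607932)*(2*(-209) + 18789) = -1380058 + 2248957*(-418 + 18789) = -1380058 + 2248957*18371 = -1380058 + 41315589047 = 41314208989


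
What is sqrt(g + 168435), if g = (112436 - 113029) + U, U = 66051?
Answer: 11*sqrt(1933) ≈ 483.63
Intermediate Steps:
g = 65458 (g = (112436 - 113029) + 66051 = -593 + 66051 = 65458)
sqrt(g + 168435) = sqrt(65458 + 168435) = sqrt(233893) = 11*sqrt(1933)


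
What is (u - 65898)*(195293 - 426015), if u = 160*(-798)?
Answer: 44662703316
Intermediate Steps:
u = -127680
(u - 65898)*(195293 - 426015) = (-127680 - 65898)*(195293 - 426015) = -193578*(-230722) = 44662703316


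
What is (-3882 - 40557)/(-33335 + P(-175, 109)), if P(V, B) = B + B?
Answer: 14813/11039 ≈ 1.3419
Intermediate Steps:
P(V, B) = 2*B
(-3882 - 40557)/(-33335 + P(-175, 109)) = (-3882 - 40557)/(-33335 + 2*109) = -44439/(-33335 + 218) = -44439/(-33117) = -44439*(-1/33117) = 14813/11039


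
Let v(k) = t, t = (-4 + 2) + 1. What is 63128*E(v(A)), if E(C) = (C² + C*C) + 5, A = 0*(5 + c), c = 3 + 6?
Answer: 441896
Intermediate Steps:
c = 9
A = 0 (A = 0*(5 + 9) = 0*14 = 0)
t = -1 (t = -2 + 1 = -1)
v(k) = -1
E(C) = 5 + 2*C² (E(C) = (C² + C²) + 5 = 2*C² + 5 = 5 + 2*C²)
63128*E(v(A)) = 63128*(5 + 2*(-1)²) = 63128*(5 + 2*1) = 63128*(5 + 2) = 63128*7 = 441896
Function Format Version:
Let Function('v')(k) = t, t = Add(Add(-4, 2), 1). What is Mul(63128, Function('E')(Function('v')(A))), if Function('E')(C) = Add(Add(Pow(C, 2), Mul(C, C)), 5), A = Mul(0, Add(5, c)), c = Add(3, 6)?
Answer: 441896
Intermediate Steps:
c = 9
A = 0 (A = Mul(0, Add(5, 9)) = Mul(0, 14) = 0)
t = -1 (t = Add(-2, 1) = -1)
Function('v')(k) = -1
Function('E')(C) = Add(5, Mul(2, Pow(C, 2))) (Function('E')(C) = Add(Add(Pow(C, 2), Pow(C, 2)), 5) = Add(Mul(2, Pow(C, 2)), 5) = Add(5, Mul(2, Pow(C, 2))))
Mul(63128, Function('E')(Function('v')(A))) = Mul(63128, Add(5, Mul(2, Pow(-1, 2)))) = Mul(63128, Add(5, Mul(2, 1))) = Mul(63128, Add(5, 2)) = Mul(63128, 7) = 441896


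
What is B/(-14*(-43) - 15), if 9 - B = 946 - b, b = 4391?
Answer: 3454/587 ≈ 5.8842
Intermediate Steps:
B = 3454 (B = 9 - (946 - 1*4391) = 9 - (946 - 4391) = 9 - 1*(-3445) = 9 + 3445 = 3454)
B/(-14*(-43) - 15) = 3454/(-14*(-43) - 15) = 3454/(602 - 15) = 3454/587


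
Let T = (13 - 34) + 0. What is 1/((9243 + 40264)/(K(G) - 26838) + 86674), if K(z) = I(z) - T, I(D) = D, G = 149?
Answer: 26668/2311372725 ≈ 1.1538e-5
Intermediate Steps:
T = -21 (T = -21 + 0 = -21)
K(z) = 21 + z (K(z) = z - 1*(-21) = z + 21 = 21 + z)
1/((9243 + 40264)/(K(G) - 26838) + 86674) = 1/((9243 + 40264)/((21 + 149) - 26838) + 86674) = 1/(49507/(170 - 26838) + 86674) = 1/(49507/(-26668) + 86674) = 1/(49507*(-1/26668) + 86674) = 1/(-49507/26668 + 86674) = 1/(2311372725/26668) = 26668/2311372725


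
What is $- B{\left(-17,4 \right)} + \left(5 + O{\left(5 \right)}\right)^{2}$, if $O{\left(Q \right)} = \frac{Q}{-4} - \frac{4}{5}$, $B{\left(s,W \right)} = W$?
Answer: $\frac{1881}{400} \approx 4.7025$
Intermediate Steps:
$O{\left(Q \right)} = - \frac{4}{5} - \frac{Q}{4}$ ($O{\left(Q \right)} = Q \left(- \frac{1}{4}\right) - \frac{4}{5} = - \frac{Q}{4} - \frac{4}{5} = - \frac{4}{5} - \frac{Q}{4}$)
$- B{\left(-17,4 \right)} + \left(5 + O{\left(5 \right)}\right)^{2} = \left(-1\right) 4 + \left(5 - \frac{41}{20}\right)^{2} = -4 + \left(5 - \frac{41}{20}\right)^{2} = -4 + \left(\frac{59}{20}\right)^{2} = -4 + \frac{3481}{400} = \frac{1881}{400}$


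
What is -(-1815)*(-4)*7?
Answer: -50820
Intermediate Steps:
-(-1815)*(-4)*7 = -55*132*7 = -7260*7 = -50820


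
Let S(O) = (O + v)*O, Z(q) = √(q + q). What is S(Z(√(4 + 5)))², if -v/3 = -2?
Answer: 252 + 72*√6 ≈ 428.36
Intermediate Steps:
Z(q) = √2*√q (Z(q) = √(2*q) = √2*√q)
v = 6 (v = -3*(-2) = 6)
S(O) = O*(6 + O) (S(O) = (O + 6)*O = (6 + O)*O = O*(6 + O))
S(Z(√(4 + 5)))² = ((√2*√(√(4 + 5)))*(6 + √2*√(√(4 + 5))))² = ((√2*√(√9))*(6 + √2*√(√9)))² = ((√2*√3)*(6 + √2*√3))² = (√6*(6 + √6))² = 6*(6 + √6)²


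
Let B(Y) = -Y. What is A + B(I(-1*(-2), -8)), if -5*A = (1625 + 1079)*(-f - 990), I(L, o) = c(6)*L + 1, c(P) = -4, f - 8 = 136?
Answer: 3066371/5 ≈ 6.1327e+5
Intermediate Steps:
f = 144 (f = 8 + 136 = 144)
I(L, o) = 1 - 4*L (I(L, o) = -4*L + 1 = 1 - 4*L)
A = 3066336/5 (A = -(1625 + 1079)*(-1*144 - 990)/5 = -2704*(-144 - 990)/5 = -2704*(-1134)/5 = -⅕*(-3066336) = 3066336/5 ≈ 6.1327e+5)
A + B(I(-1*(-2), -8)) = 3066336/5 - (1 - (-4)*(-2)) = 3066336/5 - (1 - 4*2) = 3066336/5 - (1 - 8) = 3066336/5 - 1*(-7) = 3066336/5 + 7 = 3066371/5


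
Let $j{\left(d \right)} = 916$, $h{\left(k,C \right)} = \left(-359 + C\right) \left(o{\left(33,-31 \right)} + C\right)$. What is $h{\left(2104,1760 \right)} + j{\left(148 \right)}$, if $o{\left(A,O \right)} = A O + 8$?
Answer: $1044661$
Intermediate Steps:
$o{\left(A,O \right)} = 8 + A O$
$h{\left(k,C \right)} = \left(-1015 + C\right) \left(-359 + C\right)$ ($h{\left(k,C \right)} = \left(-359 + C\right) \left(\left(8 + 33 \left(-31\right)\right) + C\right) = \left(-359 + C\right) \left(\left(8 - 1023\right) + C\right) = \left(-359 + C\right) \left(-1015 + C\right) = \left(-1015 + C\right) \left(-359 + C\right)$)
$h{\left(2104,1760 \right)} + j{\left(148 \right)} = \left(364385 + 1760^{2} - 2418240\right) + 916 = \left(364385 + 3097600 - 2418240\right) + 916 = 1043745 + 916 = 1044661$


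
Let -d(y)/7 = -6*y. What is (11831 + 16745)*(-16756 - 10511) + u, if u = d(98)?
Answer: -779177676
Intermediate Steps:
d(y) = 42*y (d(y) = -(-42)*y = 42*y)
u = 4116 (u = 42*98 = 4116)
(11831 + 16745)*(-16756 - 10511) + u = (11831 + 16745)*(-16756 - 10511) + 4116 = 28576*(-27267) + 4116 = -779181792 + 4116 = -779177676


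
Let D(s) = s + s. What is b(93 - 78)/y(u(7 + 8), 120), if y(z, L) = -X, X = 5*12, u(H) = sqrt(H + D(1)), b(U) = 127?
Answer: -127/60 ≈ -2.1167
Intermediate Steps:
D(s) = 2*s
u(H) = sqrt(2 + H) (u(H) = sqrt(H + 2*1) = sqrt(H + 2) = sqrt(2 + H))
X = 60
y(z, L) = -60 (y(z, L) = -1*60 = -60)
b(93 - 78)/y(u(7 + 8), 120) = 127/(-60) = 127*(-1/60) = -127/60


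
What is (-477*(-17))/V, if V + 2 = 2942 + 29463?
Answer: 2703/10801 ≈ 0.25025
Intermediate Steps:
V = 32403 (V = -2 + (2942 + 29463) = -2 + 32405 = 32403)
(-477*(-17))/V = -477*(-17)/32403 = 8109*(1/32403) = 2703/10801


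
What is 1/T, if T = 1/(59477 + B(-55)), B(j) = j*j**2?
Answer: -106898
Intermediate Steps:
B(j) = j**3
T = -1/106898 (T = 1/(59477 + (-55)**3) = 1/(59477 - 166375) = 1/(-106898) = -1/106898 ≈ -9.3547e-6)
1/T = 1/(-1/106898) = -106898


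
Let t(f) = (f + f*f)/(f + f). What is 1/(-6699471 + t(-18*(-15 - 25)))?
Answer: -2/13398221 ≈ -1.4927e-7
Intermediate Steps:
t(f) = (f + f**2)/(2*f) (t(f) = (f + f**2)/((2*f)) = (f + f**2)*(1/(2*f)) = (f + f**2)/(2*f))
1/(-6699471 + t(-18*(-15 - 25))) = 1/(-6699471 + (1/2 + (-18*(-15 - 25))/2)) = 1/(-6699471 + (1/2 + (-18*(-40))/2)) = 1/(-6699471 + (1/2 + (1/2)*720)) = 1/(-6699471 + (1/2 + 360)) = 1/(-6699471 + 721/2) = 1/(-13398221/2) = -2/13398221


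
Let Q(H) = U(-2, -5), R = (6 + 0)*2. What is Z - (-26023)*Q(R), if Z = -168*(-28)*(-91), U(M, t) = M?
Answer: -480110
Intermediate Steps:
R = 12 (R = 6*2 = 12)
Q(H) = -2
Z = -428064 (Z = 4704*(-91) = -428064)
Z - (-26023)*Q(R) = -428064 - (-26023)*(-2) = -428064 - 1*52046 = -428064 - 52046 = -480110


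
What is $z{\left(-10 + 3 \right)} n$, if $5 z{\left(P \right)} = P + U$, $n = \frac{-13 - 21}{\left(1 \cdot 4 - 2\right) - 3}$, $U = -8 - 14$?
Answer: $- \frac{986}{5} \approx -197.2$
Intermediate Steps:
$U = -22$
$n = 34$ ($n = - \frac{34}{\left(4 - 2\right) - 3} = - \frac{34}{2 - 3} = - \frac{34}{-1} = \left(-34\right) \left(-1\right) = 34$)
$z{\left(P \right)} = - \frac{22}{5} + \frac{P}{5}$ ($z{\left(P \right)} = \frac{P - 22}{5} = \frac{-22 + P}{5} = - \frac{22}{5} + \frac{P}{5}$)
$z{\left(-10 + 3 \right)} n = \left(- \frac{22}{5} + \frac{-10 + 3}{5}\right) 34 = \left(- \frac{22}{5} + \frac{1}{5} \left(-7\right)\right) 34 = \left(- \frac{22}{5} - \frac{7}{5}\right) 34 = \left(- \frac{29}{5}\right) 34 = - \frac{986}{5}$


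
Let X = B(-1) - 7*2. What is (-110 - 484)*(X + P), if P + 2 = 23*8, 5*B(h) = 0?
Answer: -99792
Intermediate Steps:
B(h) = 0 (B(h) = (1/5)*0 = 0)
P = 182 (P = -2 + 23*8 = -2 + 184 = 182)
X = -14 (X = 0 - 7*2 = 0 - 14 = -14)
(-110 - 484)*(X + P) = (-110 - 484)*(-14 + 182) = -594*168 = -99792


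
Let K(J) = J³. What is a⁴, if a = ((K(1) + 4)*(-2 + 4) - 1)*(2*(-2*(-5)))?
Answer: 1049760000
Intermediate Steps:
a = 180 (a = ((1³ + 4)*(-2 + 4) - 1)*(2*(-2*(-5))) = ((1 + 4)*2 - 1)*(2*10) = (5*2 - 1)*20 = (10 - 1)*20 = 9*20 = 180)
a⁴ = 180⁴ = 1049760000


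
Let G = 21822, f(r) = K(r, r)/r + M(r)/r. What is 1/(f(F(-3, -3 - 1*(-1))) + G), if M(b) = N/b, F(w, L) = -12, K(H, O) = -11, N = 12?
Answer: 1/21823 ≈ 4.5823e-5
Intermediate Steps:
M(b) = 12/b
f(r) = -11/r + 12/r² (f(r) = -11/r + (12/r)/r = -11/r + 12/r²)
1/(f(F(-3, -3 - 1*(-1))) + G) = 1/((12 - 11*(-12))/(-12)² + 21822) = 1/((12 + 132)/144 + 21822) = 1/((1/144)*144 + 21822) = 1/(1 + 21822) = 1/21823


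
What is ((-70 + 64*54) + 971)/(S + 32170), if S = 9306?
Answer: 4357/41476 ≈ 0.10505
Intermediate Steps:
((-70 + 64*54) + 971)/(S + 32170) = ((-70 + 64*54) + 971)/(9306 + 32170) = ((-70 + 3456) + 971)/41476 = (3386 + 971)*(1/41476) = 4357*(1/41476) = 4357/41476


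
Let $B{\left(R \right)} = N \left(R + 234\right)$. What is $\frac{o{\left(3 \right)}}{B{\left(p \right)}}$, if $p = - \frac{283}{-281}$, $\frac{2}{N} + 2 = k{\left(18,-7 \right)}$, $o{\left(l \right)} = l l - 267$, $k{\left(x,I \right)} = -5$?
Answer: $\frac{253743}{66037} \approx 3.8424$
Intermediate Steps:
$o{\left(l \right)} = -267 + l^{2}$ ($o{\left(l \right)} = l^{2} - 267 = -267 + l^{2}$)
$N = - \frac{2}{7}$ ($N = \frac{2}{-2 - 5} = \frac{2}{-7} = 2 \left(- \frac{1}{7}\right) = - \frac{2}{7} \approx -0.28571$)
$p = \frac{283}{281}$ ($p = \left(-283\right) \left(- \frac{1}{281}\right) = \frac{283}{281} \approx 1.0071$)
$B{\left(R \right)} = - \frac{468}{7} - \frac{2 R}{7}$ ($B{\left(R \right)} = - \frac{2 \left(R + 234\right)}{7} = - \frac{2 \left(234 + R\right)}{7} = - \frac{468}{7} - \frac{2 R}{7}$)
$\frac{o{\left(3 \right)}}{B{\left(p \right)}} = \frac{-267 + 3^{2}}{- \frac{468}{7} - \frac{566}{1967}} = \frac{-267 + 9}{- \frac{468}{7} - \frac{566}{1967}} = - \frac{258}{- \frac{132074}{1967}} = \left(-258\right) \left(- \frac{1967}{132074}\right) = \frac{253743}{66037}$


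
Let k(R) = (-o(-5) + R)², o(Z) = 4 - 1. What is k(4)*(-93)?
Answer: -93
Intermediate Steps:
o(Z) = 3
k(R) = (-3 + R)² (k(R) = (-1*3 + R)² = (-3 + R)²)
k(4)*(-93) = (-3 + 4)²*(-93) = 1²*(-93) = 1*(-93) = -93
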